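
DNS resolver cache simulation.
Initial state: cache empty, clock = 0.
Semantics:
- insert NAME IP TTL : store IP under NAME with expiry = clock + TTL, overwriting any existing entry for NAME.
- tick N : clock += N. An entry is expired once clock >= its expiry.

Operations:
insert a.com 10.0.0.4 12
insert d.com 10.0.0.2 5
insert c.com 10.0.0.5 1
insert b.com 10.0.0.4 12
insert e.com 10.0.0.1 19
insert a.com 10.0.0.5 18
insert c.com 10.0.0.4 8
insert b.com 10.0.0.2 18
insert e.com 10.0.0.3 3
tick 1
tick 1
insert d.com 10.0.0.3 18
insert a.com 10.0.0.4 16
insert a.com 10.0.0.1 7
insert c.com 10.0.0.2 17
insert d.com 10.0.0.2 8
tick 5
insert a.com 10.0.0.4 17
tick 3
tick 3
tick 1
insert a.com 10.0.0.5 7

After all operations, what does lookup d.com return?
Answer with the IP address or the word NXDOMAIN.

Op 1: insert a.com -> 10.0.0.4 (expiry=0+12=12). clock=0
Op 2: insert d.com -> 10.0.0.2 (expiry=0+5=5). clock=0
Op 3: insert c.com -> 10.0.0.5 (expiry=0+1=1). clock=0
Op 4: insert b.com -> 10.0.0.4 (expiry=0+12=12). clock=0
Op 5: insert e.com -> 10.0.0.1 (expiry=0+19=19). clock=0
Op 6: insert a.com -> 10.0.0.5 (expiry=0+18=18). clock=0
Op 7: insert c.com -> 10.0.0.4 (expiry=0+8=8). clock=0
Op 8: insert b.com -> 10.0.0.2 (expiry=0+18=18). clock=0
Op 9: insert e.com -> 10.0.0.3 (expiry=0+3=3). clock=0
Op 10: tick 1 -> clock=1.
Op 11: tick 1 -> clock=2.
Op 12: insert d.com -> 10.0.0.3 (expiry=2+18=20). clock=2
Op 13: insert a.com -> 10.0.0.4 (expiry=2+16=18). clock=2
Op 14: insert a.com -> 10.0.0.1 (expiry=2+7=9). clock=2
Op 15: insert c.com -> 10.0.0.2 (expiry=2+17=19). clock=2
Op 16: insert d.com -> 10.0.0.2 (expiry=2+8=10). clock=2
Op 17: tick 5 -> clock=7. purged={e.com}
Op 18: insert a.com -> 10.0.0.4 (expiry=7+17=24). clock=7
Op 19: tick 3 -> clock=10. purged={d.com}
Op 20: tick 3 -> clock=13.
Op 21: tick 1 -> clock=14.
Op 22: insert a.com -> 10.0.0.5 (expiry=14+7=21). clock=14
lookup d.com: not in cache (expired or never inserted)

Answer: NXDOMAIN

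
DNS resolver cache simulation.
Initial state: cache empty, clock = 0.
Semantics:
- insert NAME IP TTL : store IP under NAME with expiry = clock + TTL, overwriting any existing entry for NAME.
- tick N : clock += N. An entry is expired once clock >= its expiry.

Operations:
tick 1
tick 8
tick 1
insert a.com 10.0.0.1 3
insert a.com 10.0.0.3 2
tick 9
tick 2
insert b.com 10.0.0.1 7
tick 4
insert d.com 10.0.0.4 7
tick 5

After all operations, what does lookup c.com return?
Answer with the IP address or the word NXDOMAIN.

Answer: NXDOMAIN

Derivation:
Op 1: tick 1 -> clock=1.
Op 2: tick 8 -> clock=9.
Op 3: tick 1 -> clock=10.
Op 4: insert a.com -> 10.0.0.1 (expiry=10+3=13). clock=10
Op 5: insert a.com -> 10.0.0.3 (expiry=10+2=12). clock=10
Op 6: tick 9 -> clock=19. purged={a.com}
Op 7: tick 2 -> clock=21.
Op 8: insert b.com -> 10.0.0.1 (expiry=21+7=28). clock=21
Op 9: tick 4 -> clock=25.
Op 10: insert d.com -> 10.0.0.4 (expiry=25+7=32). clock=25
Op 11: tick 5 -> clock=30. purged={b.com}
lookup c.com: not in cache (expired or never inserted)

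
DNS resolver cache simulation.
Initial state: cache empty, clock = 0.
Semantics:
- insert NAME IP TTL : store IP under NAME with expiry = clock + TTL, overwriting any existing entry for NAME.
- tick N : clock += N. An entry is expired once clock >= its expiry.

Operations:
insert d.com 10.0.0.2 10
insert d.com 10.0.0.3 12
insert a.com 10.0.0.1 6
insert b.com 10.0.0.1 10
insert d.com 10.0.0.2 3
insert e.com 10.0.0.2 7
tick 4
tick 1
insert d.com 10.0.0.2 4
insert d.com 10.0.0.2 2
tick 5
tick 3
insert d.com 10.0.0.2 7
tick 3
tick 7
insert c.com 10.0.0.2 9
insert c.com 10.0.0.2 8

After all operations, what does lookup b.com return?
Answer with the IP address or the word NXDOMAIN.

Answer: NXDOMAIN

Derivation:
Op 1: insert d.com -> 10.0.0.2 (expiry=0+10=10). clock=0
Op 2: insert d.com -> 10.0.0.3 (expiry=0+12=12). clock=0
Op 3: insert a.com -> 10.0.0.1 (expiry=0+6=6). clock=0
Op 4: insert b.com -> 10.0.0.1 (expiry=0+10=10). clock=0
Op 5: insert d.com -> 10.0.0.2 (expiry=0+3=3). clock=0
Op 6: insert e.com -> 10.0.0.2 (expiry=0+7=7). clock=0
Op 7: tick 4 -> clock=4. purged={d.com}
Op 8: tick 1 -> clock=5.
Op 9: insert d.com -> 10.0.0.2 (expiry=5+4=9). clock=5
Op 10: insert d.com -> 10.0.0.2 (expiry=5+2=7). clock=5
Op 11: tick 5 -> clock=10. purged={a.com,b.com,d.com,e.com}
Op 12: tick 3 -> clock=13.
Op 13: insert d.com -> 10.0.0.2 (expiry=13+7=20). clock=13
Op 14: tick 3 -> clock=16.
Op 15: tick 7 -> clock=23. purged={d.com}
Op 16: insert c.com -> 10.0.0.2 (expiry=23+9=32). clock=23
Op 17: insert c.com -> 10.0.0.2 (expiry=23+8=31). clock=23
lookup b.com: not in cache (expired or never inserted)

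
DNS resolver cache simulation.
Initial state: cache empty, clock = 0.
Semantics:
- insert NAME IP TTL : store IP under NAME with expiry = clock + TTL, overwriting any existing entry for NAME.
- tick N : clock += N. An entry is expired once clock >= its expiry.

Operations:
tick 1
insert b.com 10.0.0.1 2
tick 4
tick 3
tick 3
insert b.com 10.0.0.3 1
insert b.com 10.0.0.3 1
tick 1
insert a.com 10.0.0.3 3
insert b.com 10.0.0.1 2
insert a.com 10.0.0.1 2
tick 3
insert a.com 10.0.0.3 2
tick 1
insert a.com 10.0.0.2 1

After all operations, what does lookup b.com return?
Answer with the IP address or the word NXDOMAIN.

Answer: NXDOMAIN

Derivation:
Op 1: tick 1 -> clock=1.
Op 2: insert b.com -> 10.0.0.1 (expiry=1+2=3). clock=1
Op 3: tick 4 -> clock=5. purged={b.com}
Op 4: tick 3 -> clock=8.
Op 5: tick 3 -> clock=11.
Op 6: insert b.com -> 10.0.0.3 (expiry=11+1=12). clock=11
Op 7: insert b.com -> 10.0.0.3 (expiry=11+1=12). clock=11
Op 8: tick 1 -> clock=12. purged={b.com}
Op 9: insert a.com -> 10.0.0.3 (expiry=12+3=15). clock=12
Op 10: insert b.com -> 10.0.0.1 (expiry=12+2=14). clock=12
Op 11: insert a.com -> 10.0.0.1 (expiry=12+2=14). clock=12
Op 12: tick 3 -> clock=15. purged={a.com,b.com}
Op 13: insert a.com -> 10.0.0.3 (expiry=15+2=17). clock=15
Op 14: tick 1 -> clock=16.
Op 15: insert a.com -> 10.0.0.2 (expiry=16+1=17). clock=16
lookup b.com: not in cache (expired or never inserted)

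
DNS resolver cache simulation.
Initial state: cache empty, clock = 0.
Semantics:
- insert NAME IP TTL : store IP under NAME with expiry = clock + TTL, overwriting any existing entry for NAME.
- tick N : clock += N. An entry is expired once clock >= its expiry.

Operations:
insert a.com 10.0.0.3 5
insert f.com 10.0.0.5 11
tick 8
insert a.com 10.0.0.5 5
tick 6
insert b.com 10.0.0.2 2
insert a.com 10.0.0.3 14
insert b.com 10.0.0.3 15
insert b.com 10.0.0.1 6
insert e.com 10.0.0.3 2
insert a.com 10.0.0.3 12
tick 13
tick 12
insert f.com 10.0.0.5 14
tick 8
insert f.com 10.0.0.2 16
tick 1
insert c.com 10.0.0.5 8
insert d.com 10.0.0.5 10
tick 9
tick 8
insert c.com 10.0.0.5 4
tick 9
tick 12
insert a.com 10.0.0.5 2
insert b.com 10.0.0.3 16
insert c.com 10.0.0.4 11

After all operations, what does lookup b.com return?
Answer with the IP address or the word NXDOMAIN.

Op 1: insert a.com -> 10.0.0.3 (expiry=0+5=5). clock=0
Op 2: insert f.com -> 10.0.0.5 (expiry=0+11=11). clock=0
Op 3: tick 8 -> clock=8. purged={a.com}
Op 4: insert a.com -> 10.0.0.5 (expiry=8+5=13). clock=8
Op 5: tick 6 -> clock=14. purged={a.com,f.com}
Op 6: insert b.com -> 10.0.0.2 (expiry=14+2=16). clock=14
Op 7: insert a.com -> 10.0.0.3 (expiry=14+14=28). clock=14
Op 8: insert b.com -> 10.0.0.3 (expiry=14+15=29). clock=14
Op 9: insert b.com -> 10.0.0.1 (expiry=14+6=20). clock=14
Op 10: insert e.com -> 10.0.0.3 (expiry=14+2=16). clock=14
Op 11: insert a.com -> 10.0.0.3 (expiry=14+12=26). clock=14
Op 12: tick 13 -> clock=27. purged={a.com,b.com,e.com}
Op 13: tick 12 -> clock=39.
Op 14: insert f.com -> 10.0.0.5 (expiry=39+14=53). clock=39
Op 15: tick 8 -> clock=47.
Op 16: insert f.com -> 10.0.0.2 (expiry=47+16=63). clock=47
Op 17: tick 1 -> clock=48.
Op 18: insert c.com -> 10.0.0.5 (expiry=48+8=56). clock=48
Op 19: insert d.com -> 10.0.0.5 (expiry=48+10=58). clock=48
Op 20: tick 9 -> clock=57. purged={c.com}
Op 21: tick 8 -> clock=65. purged={d.com,f.com}
Op 22: insert c.com -> 10.0.0.5 (expiry=65+4=69). clock=65
Op 23: tick 9 -> clock=74. purged={c.com}
Op 24: tick 12 -> clock=86.
Op 25: insert a.com -> 10.0.0.5 (expiry=86+2=88). clock=86
Op 26: insert b.com -> 10.0.0.3 (expiry=86+16=102). clock=86
Op 27: insert c.com -> 10.0.0.4 (expiry=86+11=97). clock=86
lookup b.com: present, ip=10.0.0.3 expiry=102 > clock=86

Answer: 10.0.0.3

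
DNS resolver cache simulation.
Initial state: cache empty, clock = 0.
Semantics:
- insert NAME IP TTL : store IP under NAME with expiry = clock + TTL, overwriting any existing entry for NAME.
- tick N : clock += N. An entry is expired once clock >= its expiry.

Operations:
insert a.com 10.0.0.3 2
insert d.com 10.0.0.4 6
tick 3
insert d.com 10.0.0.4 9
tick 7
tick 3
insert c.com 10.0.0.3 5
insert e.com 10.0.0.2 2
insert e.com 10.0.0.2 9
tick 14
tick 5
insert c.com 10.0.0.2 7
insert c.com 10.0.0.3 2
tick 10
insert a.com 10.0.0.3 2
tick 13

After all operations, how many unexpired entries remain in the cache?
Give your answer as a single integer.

Answer: 0

Derivation:
Op 1: insert a.com -> 10.0.0.3 (expiry=0+2=2). clock=0
Op 2: insert d.com -> 10.0.0.4 (expiry=0+6=6). clock=0
Op 3: tick 3 -> clock=3. purged={a.com}
Op 4: insert d.com -> 10.0.0.4 (expiry=3+9=12). clock=3
Op 5: tick 7 -> clock=10.
Op 6: tick 3 -> clock=13. purged={d.com}
Op 7: insert c.com -> 10.0.0.3 (expiry=13+5=18). clock=13
Op 8: insert e.com -> 10.0.0.2 (expiry=13+2=15). clock=13
Op 9: insert e.com -> 10.0.0.2 (expiry=13+9=22). clock=13
Op 10: tick 14 -> clock=27. purged={c.com,e.com}
Op 11: tick 5 -> clock=32.
Op 12: insert c.com -> 10.0.0.2 (expiry=32+7=39). clock=32
Op 13: insert c.com -> 10.0.0.3 (expiry=32+2=34). clock=32
Op 14: tick 10 -> clock=42. purged={c.com}
Op 15: insert a.com -> 10.0.0.3 (expiry=42+2=44). clock=42
Op 16: tick 13 -> clock=55. purged={a.com}
Final cache (unexpired): {} -> size=0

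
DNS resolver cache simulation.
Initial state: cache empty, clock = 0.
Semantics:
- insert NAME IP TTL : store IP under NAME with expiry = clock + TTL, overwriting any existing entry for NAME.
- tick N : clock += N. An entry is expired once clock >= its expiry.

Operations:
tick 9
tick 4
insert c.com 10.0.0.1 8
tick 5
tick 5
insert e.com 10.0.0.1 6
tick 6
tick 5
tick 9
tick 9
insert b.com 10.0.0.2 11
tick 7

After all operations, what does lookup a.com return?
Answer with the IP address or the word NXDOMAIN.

Op 1: tick 9 -> clock=9.
Op 2: tick 4 -> clock=13.
Op 3: insert c.com -> 10.0.0.1 (expiry=13+8=21). clock=13
Op 4: tick 5 -> clock=18.
Op 5: tick 5 -> clock=23. purged={c.com}
Op 6: insert e.com -> 10.0.0.1 (expiry=23+6=29). clock=23
Op 7: tick 6 -> clock=29. purged={e.com}
Op 8: tick 5 -> clock=34.
Op 9: tick 9 -> clock=43.
Op 10: tick 9 -> clock=52.
Op 11: insert b.com -> 10.0.0.2 (expiry=52+11=63). clock=52
Op 12: tick 7 -> clock=59.
lookup a.com: not in cache (expired or never inserted)

Answer: NXDOMAIN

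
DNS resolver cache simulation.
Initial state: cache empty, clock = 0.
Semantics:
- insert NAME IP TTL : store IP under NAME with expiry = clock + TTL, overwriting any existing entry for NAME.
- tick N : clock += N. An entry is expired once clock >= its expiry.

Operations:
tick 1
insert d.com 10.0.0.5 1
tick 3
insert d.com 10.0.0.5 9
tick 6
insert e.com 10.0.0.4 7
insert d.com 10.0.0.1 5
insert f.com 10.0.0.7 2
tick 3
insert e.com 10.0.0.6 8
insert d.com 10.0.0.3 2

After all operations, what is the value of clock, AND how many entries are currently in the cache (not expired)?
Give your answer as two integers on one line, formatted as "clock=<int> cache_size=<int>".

Op 1: tick 1 -> clock=1.
Op 2: insert d.com -> 10.0.0.5 (expiry=1+1=2). clock=1
Op 3: tick 3 -> clock=4. purged={d.com}
Op 4: insert d.com -> 10.0.0.5 (expiry=4+9=13). clock=4
Op 5: tick 6 -> clock=10.
Op 6: insert e.com -> 10.0.0.4 (expiry=10+7=17). clock=10
Op 7: insert d.com -> 10.0.0.1 (expiry=10+5=15). clock=10
Op 8: insert f.com -> 10.0.0.7 (expiry=10+2=12). clock=10
Op 9: tick 3 -> clock=13. purged={f.com}
Op 10: insert e.com -> 10.0.0.6 (expiry=13+8=21). clock=13
Op 11: insert d.com -> 10.0.0.3 (expiry=13+2=15). clock=13
Final clock = 13
Final cache (unexpired): {d.com,e.com} -> size=2

Answer: clock=13 cache_size=2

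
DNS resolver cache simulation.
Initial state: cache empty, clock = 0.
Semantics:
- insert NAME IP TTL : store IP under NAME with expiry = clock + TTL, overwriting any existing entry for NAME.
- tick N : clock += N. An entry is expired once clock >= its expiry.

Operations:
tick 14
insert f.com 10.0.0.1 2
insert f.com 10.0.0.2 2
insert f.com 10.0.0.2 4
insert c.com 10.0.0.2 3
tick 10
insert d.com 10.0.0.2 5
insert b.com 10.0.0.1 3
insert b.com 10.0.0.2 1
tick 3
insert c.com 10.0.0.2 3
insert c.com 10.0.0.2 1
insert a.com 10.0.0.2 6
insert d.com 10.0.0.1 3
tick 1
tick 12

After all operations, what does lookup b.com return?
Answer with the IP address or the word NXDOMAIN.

Answer: NXDOMAIN

Derivation:
Op 1: tick 14 -> clock=14.
Op 2: insert f.com -> 10.0.0.1 (expiry=14+2=16). clock=14
Op 3: insert f.com -> 10.0.0.2 (expiry=14+2=16). clock=14
Op 4: insert f.com -> 10.0.0.2 (expiry=14+4=18). clock=14
Op 5: insert c.com -> 10.0.0.2 (expiry=14+3=17). clock=14
Op 6: tick 10 -> clock=24. purged={c.com,f.com}
Op 7: insert d.com -> 10.0.0.2 (expiry=24+5=29). clock=24
Op 8: insert b.com -> 10.0.0.1 (expiry=24+3=27). clock=24
Op 9: insert b.com -> 10.0.0.2 (expiry=24+1=25). clock=24
Op 10: tick 3 -> clock=27. purged={b.com}
Op 11: insert c.com -> 10.0.0.2 (expiry=27+3=30). clock=27
Op 12: insert c.com -> 10.0.0.2 (expiry=27+1=28). clock=27
Op 13: insert a.com -> 10.0.0.2 (expiry=27+6=33). clock=27
Op 14: insert d.com -> 10.0.0.1 (expiry=27+3=30). clock=27
Op 15: tick 1 -> clock=28. purged={c.com}
Op 16: tick 12 -> clock=40. purged={a.com,d.com}
lookup b.com: not in cache (expired or never inserted)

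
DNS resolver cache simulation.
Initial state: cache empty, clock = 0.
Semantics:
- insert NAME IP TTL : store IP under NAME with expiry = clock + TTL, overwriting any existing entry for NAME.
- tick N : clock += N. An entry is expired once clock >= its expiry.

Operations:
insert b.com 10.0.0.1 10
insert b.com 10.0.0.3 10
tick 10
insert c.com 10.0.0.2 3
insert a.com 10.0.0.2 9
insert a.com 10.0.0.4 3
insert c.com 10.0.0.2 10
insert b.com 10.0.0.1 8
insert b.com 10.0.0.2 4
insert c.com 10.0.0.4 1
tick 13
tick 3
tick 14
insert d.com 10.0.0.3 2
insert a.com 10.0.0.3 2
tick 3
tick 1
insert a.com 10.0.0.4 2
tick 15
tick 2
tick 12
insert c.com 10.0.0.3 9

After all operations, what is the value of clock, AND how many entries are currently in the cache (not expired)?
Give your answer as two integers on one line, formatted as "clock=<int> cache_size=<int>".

Answer: clock=73 cache_size=1

Derivation:
Op 1: insert b.com -> 10.0.0.1 (expiry=0+10=10). clock=0
Op 2: insert b.com -> 10.0.0.3 (expiry=0+10=10). clock=0
Op 3: tick 10 -> clock=10. purged={b.com}
Op 4: insert c.com -> 10.0.0.2 (expiry=10+3=13). clock=10
Op 5: insert a.com -> 10.0.0.2 (expiry=10+9=19). clock=10
Op 6: insert a.com -> 10.0.0.4 (expiry=10+3=13). clock=10
Op 7: insert c.com -> 10.0.0.2 (expiry=10+10=20). clock=10
Op 8: insert b.com -> 10.0.0.1 (expiry=10+8=18). clock=10
Op 9: insert b.com -> 10.0.0.2 (expiry=10+4=14). clock=10
Op 10: insert c.com -> 10.0.0.4 (expiry=10+1=11). clock=10
Op 11: tick 13 -> clock=23. purged={a.com,b.com,c.com}
Op 12: tick 3 -> clock=26.
Op 13: tick 14 -> clock=40.
Op 14: insert d.com -> 10.0.0.3 (expiry=40+2=42). clock=40
Op 15: insert a.com -> 10.0.0.3 (expiry=40+2=42). clock=40
Op 16: tick 3 -> clock=43. purged={a.com,d.com}
Op 17: tick 1 -> clock=44.
Op 18: insert a.com -> 10.0.0.4 (expiry=44+2=46). clock=44
Op 19: tick 15 -> clock=59. purged={a.com}
Op 20: tick 2 -> clock=61.
Op 21: tick 12 -> clock=73.
Op 22: insert c.com -> 10.0.0.3 (expiry=73+9=82). clock=73
Final clock = 73
Final cache (unexpired): {c.com} -> size=1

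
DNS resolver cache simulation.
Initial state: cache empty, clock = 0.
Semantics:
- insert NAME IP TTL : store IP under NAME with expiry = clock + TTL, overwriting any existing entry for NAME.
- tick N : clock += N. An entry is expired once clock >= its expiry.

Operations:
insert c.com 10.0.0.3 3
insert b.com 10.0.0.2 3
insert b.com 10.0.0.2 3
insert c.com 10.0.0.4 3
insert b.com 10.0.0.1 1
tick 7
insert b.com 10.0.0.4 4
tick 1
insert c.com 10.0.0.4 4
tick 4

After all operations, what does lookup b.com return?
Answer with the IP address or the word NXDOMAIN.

Op 1: insert c.com -> 10.0.0.3 (expiry=0+3=3). clock=0
Op 2: insert b.com -> 10.0.0.2 (expiry=0+3=3). clock=0
Op 3: insert b.com -> 10.0.0.2 (expiry=0+3=3). clock=0
Op 4: insert c.com -> 10.0.0.4 (expiry=0+3=3). clock=0
Op 5: insert b.com -> 10.0.0.1 (expiry=0+1=1). clock=0
Op 6: tick 7 -> clock=7. purged={b.com,c.com}
Op 7: insert b.com -> 10.0.0.4 (expiry=7+4=11). clock=7
Op 8: tick 1 -> clock=8.
Op 9: insert c.com -> 10.0.0.4 (expiry=8+4=12). clock=8
Op 10: tick 4 -> clock=12. purged={b.com,c.com}
lookup b.com: not in cache (expired or never inserted)

Answer: NXDOMAIN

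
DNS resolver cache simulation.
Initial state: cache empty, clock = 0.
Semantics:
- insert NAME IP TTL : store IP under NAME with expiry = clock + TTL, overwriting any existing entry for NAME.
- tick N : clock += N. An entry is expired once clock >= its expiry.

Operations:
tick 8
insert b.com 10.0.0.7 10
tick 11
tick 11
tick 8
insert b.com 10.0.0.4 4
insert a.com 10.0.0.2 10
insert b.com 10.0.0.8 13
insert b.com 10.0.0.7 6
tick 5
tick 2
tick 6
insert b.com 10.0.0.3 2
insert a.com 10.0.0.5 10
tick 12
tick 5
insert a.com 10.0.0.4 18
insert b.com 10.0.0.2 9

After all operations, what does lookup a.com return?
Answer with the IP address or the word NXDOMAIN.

Answer: 10.0.0.4

Derivation:
Op 1: tick 8 -> clock=8.
Op 2: insert b.com -> 10.0.0.7 (expiry=8+10=18). clock=8
Op 3: tick 11 -> clock=19. purged={b.com}
Op 4: tick 11 -> clock=30.
Op 5: tick 8 -> clock=38.
Op 6: insert b.com -> 10.0.0.4 (expiry=38+4=42). clock=38
Op 7: insert a.com -> 10.0.0.2 (expiry=38+10=48). clock=38
Op 8: insert b.com -> 10.0.0.8 (expiry=38+13=51). clock=38
Op 9: insert b.com -> 10.0.0.7 (expiry=38+6=44). clock=38
Op 10: tick 5 -> clock=43.
Op 11: tick 2 -> clock=45. purged={b.com}
Op 12: tick 6 -> clock=51. purged={a.com}
Op 13: insert b.com -> 10.0.0.3 (expiry=51+2=53). clock=51
Op 14: insert a.com -> 10.0.0.5 (expiry=51+10=61). clock=51
Op 15: tick 12 -> clock=63. purged={a.com,b.com}
Op 16: tick 5 -> clock=68.
Op 17: insert a.com -> 10.0.0.4 (expiry=68+18=86). clock=68
Op 18: insert b.com -> 10.0.0.2 (expiry=68+9=77). clock=68
lookup a.com: present, ip=10.0.0.4 expiry=86 > clock=68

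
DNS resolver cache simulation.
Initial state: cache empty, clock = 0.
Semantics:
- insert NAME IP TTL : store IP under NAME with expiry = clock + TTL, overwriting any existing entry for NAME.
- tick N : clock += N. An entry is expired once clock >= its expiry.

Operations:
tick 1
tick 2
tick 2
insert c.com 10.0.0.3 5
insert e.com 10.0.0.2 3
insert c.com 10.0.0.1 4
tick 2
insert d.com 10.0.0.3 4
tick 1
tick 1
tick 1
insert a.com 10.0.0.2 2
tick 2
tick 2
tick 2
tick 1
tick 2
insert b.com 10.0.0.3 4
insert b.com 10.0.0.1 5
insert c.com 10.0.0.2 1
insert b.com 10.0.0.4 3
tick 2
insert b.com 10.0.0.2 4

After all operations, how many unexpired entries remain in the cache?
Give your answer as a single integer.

Op 1: tick 1 -> clock=1.
Op 2: tick 2 -> clock=3.
Op 3: tick 2 -> clock=5.
Op 4: insert c.com -> 10.0.0.3 (expiry=5+5=10). clock=5
Op 5: insert e.com -> 10.0.0.2 (expiry=5+3=8). clock=5
Op 6: insert c.com -> 10.0.0.1 (expiry=5+4=9). clock=5
Op 7: tick 2 -> clock=7.
Op 8: insert d.com -> 10.0.0.3 (expiry=7+4=11). clock=7
Op 9: tick 1 -> clock=8. purged={e.com}
Op 10: tick 1 -> clock=9. purged={c.com}
Op 11: tick 1 -> clock=10.
Op 12: insert a.com -> 10.0.0.2 (expiry=10+2=12). clock=10
Op 13: tick 2 -> clock=12. purged={a.com,d.com}
Op 14: tick 2 -> clock=14.
Op 15: tick 2 -> clock=16.
Op 16: tick 1 -> clock=17.
Op 17: tick 2 -> clock=19.
Op 18: insert b.com -> 10.0.0.3 (expiry=19+4=23). clock=19
Op 19: insert b.com -> 10.0.0.1 (expiry=19+5=24). clock=19
Op 20: insert c.com -> 10.0.0.2 (expiry=19+1=20). clock=19
Op 21: insert b.com -> 10.0.0.4 (expiry=19+3=22). clock=19
Op 22: tick 2 -> clock=21. purged={c.com}
Op 23: insert b.com -> 10.0.0.2 (expiry=21+4=25). clock=21
Final cache (unexpired): {b.com} -> size=1

Answer: 1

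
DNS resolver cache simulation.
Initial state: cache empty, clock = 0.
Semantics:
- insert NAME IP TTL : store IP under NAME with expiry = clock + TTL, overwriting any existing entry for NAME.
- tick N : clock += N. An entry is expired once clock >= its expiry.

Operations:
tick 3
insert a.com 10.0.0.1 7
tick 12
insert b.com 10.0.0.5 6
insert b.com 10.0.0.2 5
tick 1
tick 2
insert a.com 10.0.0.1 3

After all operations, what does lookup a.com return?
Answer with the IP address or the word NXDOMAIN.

Op 1: tick 3 -> clock=3.
Op 2: insert a.com -> 10.0.0.1 (expiry=3+7=10). clock=3
Op 3: tick 12 -> clock=15. purged={a.com}
Op 4: insert b.com -> 10.0.0.5 (expiry=15+6=21). clock=15
Op 5: insert b.com -> 10.0.0.2 (expiry=15+5=20). clock=15
Op 6: tick 1 -> clock=16.
Op 7: tick 2 -> clock=18.
Op 8: insert a.com -> 10.0.0.1 (expiry=18+3=21). clock=18
lookup a.com: present, ip=10.0.0.1 expiry=21 > clock=18

Answer: 10.0.0.1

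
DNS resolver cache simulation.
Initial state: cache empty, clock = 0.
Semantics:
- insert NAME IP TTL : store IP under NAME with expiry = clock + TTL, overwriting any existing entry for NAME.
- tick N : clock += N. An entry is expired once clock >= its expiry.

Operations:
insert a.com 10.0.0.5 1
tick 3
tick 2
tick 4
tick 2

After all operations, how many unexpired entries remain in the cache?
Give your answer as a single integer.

Answer: 0

Derivation:
Op 1: insert a.com -> 10.0.0.5 (expiry=0+1=1). clock=0
Op 2: tick 3 -> clock=3. purged={a.com}
Op 3: tick 2 -> clock=5.
Op 4: tick 4 -> clock=9.
Op 5: tick 2 -> clock=11.
Final cache (unexpired): {} -> size=0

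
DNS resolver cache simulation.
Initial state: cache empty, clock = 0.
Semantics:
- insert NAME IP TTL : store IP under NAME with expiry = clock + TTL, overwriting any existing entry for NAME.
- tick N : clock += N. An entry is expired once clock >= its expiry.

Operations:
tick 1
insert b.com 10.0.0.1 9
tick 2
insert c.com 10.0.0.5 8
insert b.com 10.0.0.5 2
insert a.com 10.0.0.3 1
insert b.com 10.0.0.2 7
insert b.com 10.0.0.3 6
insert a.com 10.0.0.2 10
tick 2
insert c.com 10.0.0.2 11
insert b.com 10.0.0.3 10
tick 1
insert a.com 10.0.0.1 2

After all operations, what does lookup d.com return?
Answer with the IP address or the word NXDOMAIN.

Op 1: tick 1 -> clock=1.
Op 2: insert b.com -> 10.0.0.1 (expiry=1+9=10). clock=1
Op 3: tick 2 -> clock=3.
Op 4: insert c.com -> 10.0.0.5 (expiry=3+8=11). clock=3
Op 5: insert b.com -> 10.0.0.5 (expiry=3+2=5). clock=3
Op 6: insert a.com -> 10.0.0.3 (expiry=3+1=4). clock=3
Op 7: insert b.com -> 10.0.0.2 (expiry=3+7=10). clock=3
Op 8: insert b.com -> 10.0.0.3 (expiry=3+6=9). clock=3
Op 9: insert a.com -> 10.0.0.2 (expiry=3+10=13). clock=3
Op 10: tick 2 -> clock=5.
Op 11: insert c.com -> 10.0.0.2 (expiry=5+11=16). clock=5
Op 12: insert b.com -> 10.0.0.3 (expiry=5+10=15). clock=5
Op 13: tick 1 -> clock=6.
Op 14: insert a.com -> 10.0.0.1 (expiry=6+2=8). clock=6
lookup d.com: not in cache (expired or never inserted)

Answer: NXDOMAIN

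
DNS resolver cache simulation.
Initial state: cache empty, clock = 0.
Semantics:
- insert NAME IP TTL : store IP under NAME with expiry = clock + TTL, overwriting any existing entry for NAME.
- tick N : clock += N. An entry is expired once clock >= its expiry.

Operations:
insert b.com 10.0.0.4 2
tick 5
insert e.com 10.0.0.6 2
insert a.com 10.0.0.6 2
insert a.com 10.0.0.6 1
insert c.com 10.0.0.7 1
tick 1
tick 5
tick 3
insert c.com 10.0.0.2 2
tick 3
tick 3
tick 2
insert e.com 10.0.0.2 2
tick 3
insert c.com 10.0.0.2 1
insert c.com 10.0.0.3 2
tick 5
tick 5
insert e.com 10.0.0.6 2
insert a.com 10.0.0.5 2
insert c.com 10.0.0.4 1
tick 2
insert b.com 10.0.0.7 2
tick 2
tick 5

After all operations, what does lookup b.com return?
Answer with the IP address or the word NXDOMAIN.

Op 1: insert b.com -> 10.0.0.4 (expiry=0+2=2). clock=0
Op 2: tick 5 -> clock=5. purged={b.com}
Op 3: insert e.com -> 10.0.0.6 (expiry=5+2=7). clock=5
Op 4: insert a.com -> 10.0.0.6 (expiry=5+2=7). clock=5
Op 5: insert a.com -> 10.0.0.6 (expiry=5+1=6). clock=5
Op 6: insert c.com -> 10.0.0.7 (expiry=5+1=6). clock=5
Op 7: tick 1 -> clock=6. purged={a.com,c.com}
Op 8: tick 5 -> clock=11. purged={e.com}
Op 9: tick 3 -> clock=14.
Op 10: insert c.com -> 10.0.0.2 (expiry=14+2=16). clock=14
Op 11: tick 3 -> clock=17. purged={c.com}
Op 12: tick 3 -> clock=20.
Op 13: tick 2 -> clock=22.
Op 14: insert e.com -> 10.0.0.2 (expiry=22+2=24). clock=22
Op 15: tick 3 -> clock=25. purged={e.com}
Op 16: insert c.com -> 10.0.0.2 (expiry=25+1=26). clock=25
Op 17: insert c.com -> 10.0.0.3 (expiry=25+2=27). clock=25
Op 18: tick 5 -> clock=30. purged={c.com}
Op 19: tick 5 -> clock=35.
Op 20: insert e.com -> 10.0.0.6 (expiry=35+2=37). clock=35
Op 21: insert a.com -> 10.0.0.5 (expiry=35+2=37). clock=35
Op 22: insert c.com -> 10.0.0.4 (expiry=35+1=36). clock=35
Op 23: tick 2 -> clock=37. purged={a.com,c.com,e.com}
Op 24: insert b.com -> 10.0.0.7 (expiry=37+2=39). clock=37
Op 25: tick 2 -> clock=39. purged={b.com}
Op 26: tick 5 -> clock=44.
lookup b.com: not in cache (expired or never inserted)

Answer: NXDOMAIN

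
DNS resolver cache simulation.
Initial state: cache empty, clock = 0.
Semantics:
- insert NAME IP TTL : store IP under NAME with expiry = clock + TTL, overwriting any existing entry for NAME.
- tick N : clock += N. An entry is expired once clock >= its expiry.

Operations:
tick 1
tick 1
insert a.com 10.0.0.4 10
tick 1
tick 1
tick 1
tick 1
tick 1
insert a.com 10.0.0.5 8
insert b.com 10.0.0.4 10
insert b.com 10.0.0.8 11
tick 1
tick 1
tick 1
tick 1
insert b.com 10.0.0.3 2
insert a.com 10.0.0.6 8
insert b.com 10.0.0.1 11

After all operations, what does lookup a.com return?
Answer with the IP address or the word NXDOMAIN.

Op 1: tick 1 -> clock=1.
Op 2: tick 1 -> clock=2.
Op 3: insert a.com -> 10.0.0.4 (expiry=2+10=12). clock=2
Op 4: tick 1 -> clock=3.
Op 5: tick 1 -> clock=4.
Op 6: tick 1 -> clock=5.
Op 7: tick 1 -> clock=6.
Op 8: tick 1 -> clock=7.
Op 9: insert a.com -> 10.0.0.5 (expiry=7+8=15). clock=7
Op 10: insert b.com -> 10.0.0.4 (expiry=7+10=17). clock=7
Op 11: insert b.com -> 10.0.0.8 (expiry=7+11=18). clock=7
Op 12: tick 1 -> clock=8.
Op 13: tick 1 -> clock=9.
Op 14: tick 1 -> clock=10.
Op 15: tick 1 -> clock=11.
Op 16: insert b.com -> 10.0.0.3 (expiry=11+2=13). clock=11
Op 17: insert a.com -> 10.0.0.6 (expiry=11+8=19). clock=11
Op 18: insert b.com -> 10.0.0.1 (expiry=11+11=22). clock=11
lookup a.com: present, ip=10.0.0.6 expiry=19 > clock=11

Answer: 10.0.0.6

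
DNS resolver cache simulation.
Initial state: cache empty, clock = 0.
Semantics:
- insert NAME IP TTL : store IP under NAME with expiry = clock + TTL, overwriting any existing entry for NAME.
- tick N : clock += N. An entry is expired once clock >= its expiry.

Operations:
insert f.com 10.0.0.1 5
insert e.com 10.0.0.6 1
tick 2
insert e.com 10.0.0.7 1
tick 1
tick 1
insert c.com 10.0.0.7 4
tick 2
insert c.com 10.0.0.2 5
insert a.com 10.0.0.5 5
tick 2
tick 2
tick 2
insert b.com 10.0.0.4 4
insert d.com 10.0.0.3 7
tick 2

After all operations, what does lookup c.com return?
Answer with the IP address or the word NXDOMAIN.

Op 1: insert f.com -> 10.0.0.1 (expiry=0+5=5). clock=0
Op 2: insert e.com -> 10.0.0.6 (expiry=0+1=1). clock=0
Op 3: tick 2 -> clock=2. purged={e.com}
Op 4: insert e.com -> 10.0.0.7 (expiry=2+1=3). clock=2
Op 5: tick 1 -> clock=3. purged={e.com}
Op 6: tick 1 -> clock=4.
Op 7: insert c.com -> 10.0.0.7 (expiry=4+4=8). clock=4
Op 8: tick 2 -> clock=6. purged={f.com}
Op 9: insert c.com -> 10.0.0.2 (expiry=6+5=11). clock=6
Op 10: insert a.com -> 10.0.0.5 (expiry=6+5=11). clock=6
Op 11: tick 2 -> clock=8.
Op 12: tick 2 -> clock=10.
Op 13: tick 2 -> clock=12. purged={a.com,c.com}
Op 14: insert b.com -> 10.0.0.4 (expiry=12+4=16). clock=12
Op 15: insert d.com -> 10.0.0.3 (expiry=12+7=19). clock=12
Op 16: tick 2 -> clock=14.
lookup c.com: not in cache (expired or never inserted)

Answer: NXDOMAIN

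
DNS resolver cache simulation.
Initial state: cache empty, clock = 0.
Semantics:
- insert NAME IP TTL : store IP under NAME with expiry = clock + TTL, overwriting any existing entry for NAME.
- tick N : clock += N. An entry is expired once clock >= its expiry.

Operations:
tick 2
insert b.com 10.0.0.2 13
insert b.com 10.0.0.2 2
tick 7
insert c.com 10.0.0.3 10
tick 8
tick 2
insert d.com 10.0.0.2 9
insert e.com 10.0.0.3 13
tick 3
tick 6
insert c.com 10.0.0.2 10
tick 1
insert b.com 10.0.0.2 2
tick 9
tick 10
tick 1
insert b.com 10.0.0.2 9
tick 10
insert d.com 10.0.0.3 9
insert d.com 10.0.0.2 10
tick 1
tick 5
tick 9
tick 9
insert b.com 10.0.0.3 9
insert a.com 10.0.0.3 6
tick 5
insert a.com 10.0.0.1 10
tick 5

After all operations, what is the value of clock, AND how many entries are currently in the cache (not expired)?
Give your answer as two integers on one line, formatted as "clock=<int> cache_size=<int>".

Answer: clock=93 cache_size=1

Derivation:
Op 1: tick 2 -> clock=2.
Op 2: insert b.com -> 10.0.0.2 (expiry=2+13=15). clock=2
Op 3: insert b.com -> 10.0.0.2 (expiry=2+2=4). clock=2
Op 4: tick 7 -> clock=9. purged={b.com}
Op 5: insert c.com -> 10.0.0.3 (expiry=9+10=19). clock=9
Op 6: tick 8 -> clock=17.
Op 7: tick 2 -> clock=19. purged={c.com}
Op 8: insert d.com -> 10.0.0.2 (expiry=19+9=28). clock=19
Op 9: insert e.com -> 10.0.0.3 (expiry=19+13=32). clock=19
Op 10: tick 3 -> clock=22.
Op 11: tick 6 -> clock=28. purged={d.com}
Op 12: insert c.com -> 10.0.0.2 (expiry=28+10=38). clock=28
Op 13: tick 1 -> clock=29.
Op 14: insert b.com -> 10.0.0.2 (expiry=29+2=31). clock=29
Op 15: tick 9 -> clock=38. purged={b.com,c.com,e.com}
Op 16: tick 10 -> clock=48.
Op 17: tick 1 -> clock=49.
Op 18: insert b.com -> 10.0.0.2 (expiry=49+9=58). clock=49
Op 19: tick 10 -> clock=59. purged={b.com}
Op 20: insert d.com -> 10.0.0.3 (expiry=59+9=68). clock=59
Op 21: insert d.com -> 10.0.0.2 (expiry=59+10=69). clock=59
Op 22: tick 1 -> clock=60.
Op 23: tick 5 -> clock=65.
Op 24: tick 9 -> clock=74. purged={d.com}
Op 25: tick 9 -> clock=83.
Op 26: insert b.com -> 10.0.0.3 (expiry=83+9=92). clock=83
Op 27: insert a.com -> 10.0.0.3 (expiry=83+6=89). clock=83
Op 28: tick 5 -> clock=88.
Op 29: insert a.com -> 10.0.0.1 (expiry=88+10=98). clock=88
Op 30: tick 5 -> clock=93. purged={b.com}
Final clock = 93
Final cache (unexpired): {a.com} -> size=1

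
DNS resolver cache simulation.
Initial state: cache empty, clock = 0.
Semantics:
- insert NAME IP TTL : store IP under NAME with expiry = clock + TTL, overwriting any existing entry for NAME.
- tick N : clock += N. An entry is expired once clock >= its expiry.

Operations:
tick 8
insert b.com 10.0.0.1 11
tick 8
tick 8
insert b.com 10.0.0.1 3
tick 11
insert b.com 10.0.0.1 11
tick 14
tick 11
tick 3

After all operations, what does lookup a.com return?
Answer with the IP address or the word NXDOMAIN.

Op 1: tick 8 -> clock=8.
Op 2: insert b.com -> 10.0.0.1 (expiry=8+11=19). clock=8
Op 3: tick 8 -> clock=16.
Op 4: tick 8 -> clock=24. purged={b.com}
Op 5: insert b.com -> 10.0.0.1 (expiry=24+3=27). clock=24
Op 6: tick 11 -> clock=35. purged={b.com}
Op 7: insert b.com -> 10.0.0.1 (expiry=35+11=46). clock=35
Op 8: tick 14 -> clock=49. purged={b.com}
Op 9: tick 11 -> clock=60.
Op 10: tick 3 -> clock=63.
lookup a.com: not in cache (expired or never inserted)

Answer: NXDOMAIN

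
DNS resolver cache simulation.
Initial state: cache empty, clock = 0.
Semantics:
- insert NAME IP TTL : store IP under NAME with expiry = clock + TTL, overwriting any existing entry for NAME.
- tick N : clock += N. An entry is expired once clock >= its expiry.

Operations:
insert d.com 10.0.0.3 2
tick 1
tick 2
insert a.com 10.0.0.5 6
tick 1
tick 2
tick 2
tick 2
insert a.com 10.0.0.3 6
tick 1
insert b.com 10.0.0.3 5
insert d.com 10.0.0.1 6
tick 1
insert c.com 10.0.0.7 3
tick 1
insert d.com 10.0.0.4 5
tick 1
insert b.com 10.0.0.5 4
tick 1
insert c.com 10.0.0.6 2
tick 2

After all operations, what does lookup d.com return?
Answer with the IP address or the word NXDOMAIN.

Answer: 10.0.0.4

Derivation:
Op 1: insert d.com -> 10.0.0.3 (expiry=0+2=2). clock=0
Op 2: tick 1 -> clock=1.
Op 3: tick 2 -> clock=3. purged={d.com}
Op 4: insert a.com -> 10.0.0.5 (expiry=3+6=9). clock=3
Op 5: tick 1 -> clock=4.
Op 6: tick 2 -> clock=6.
Op 7: tick 2 -> clock=8.
Op 8: tick 2 -> clock=10. purged={a.com}
Op 9: insert a.com -> 10.0.0.3 (expiry=10+6=16). clock=10
Op 10: tick 1 -> clock=11.
Op 11: insert b.com -> 10.0.0.3 (expiry=11+5=16). clock=11
Op 12: insert d.com -> 10.0.0.1 (expiry=11+6=17). clock=11
Op 13: tick 1 -> clock=12.
Op 14: insert c.com -> 10.0.0.7 (expiry=12+3=15). clock=12
Op 15: tick 1 -> clock=13.
Op 16: insert d.com -> 10.0.0.4 (expiry=13+5=18). clock=13
Op 17: tick 1 -> clock=14.
Op 18: insert b.com -> 10.0.0.5 (expiry=14+4=18). clock=14
Op 19: tick 1 -> clock=15. purged={c.com}
Op 20: insert c.com -> 10.0.0.6 (expiry=15+2=17). clock=15
Op 21: tick 2 -> clock=17. purged={a.com,c.com}
lookup d.com: present, ip=10.0.0.4 expiry=18 > clock=17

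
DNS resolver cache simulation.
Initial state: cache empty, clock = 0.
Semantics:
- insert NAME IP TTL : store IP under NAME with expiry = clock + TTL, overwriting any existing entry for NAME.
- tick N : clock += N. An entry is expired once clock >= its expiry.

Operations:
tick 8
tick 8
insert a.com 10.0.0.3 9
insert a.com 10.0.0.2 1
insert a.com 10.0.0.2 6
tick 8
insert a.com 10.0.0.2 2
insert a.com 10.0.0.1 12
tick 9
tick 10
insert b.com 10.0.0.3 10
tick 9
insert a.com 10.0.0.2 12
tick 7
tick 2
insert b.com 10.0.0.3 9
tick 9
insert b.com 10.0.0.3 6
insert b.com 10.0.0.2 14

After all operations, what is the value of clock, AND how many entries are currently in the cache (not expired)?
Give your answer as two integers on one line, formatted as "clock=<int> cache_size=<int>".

Op 1: tick 8 -> clock=8.
Op 2: tick 8 -> clock=16.
Op 3: insert a.com -> 10.0.0.3 (expiry=16+9=25). clock=16
Op 4: insert a.com -> 10.0.0.2 (expiry=16+1=17). clock=16
Op 5: insert a.com -> 10.0.0.2 (expiry=16+6=22). clock=16
Op 6: tick 8 -> clock=24. purged={a.com}
Op 7: insert a.com -> 10.0.0.2 (expiry=24+2=26). clock=24
Op 8: insert a.com -> 10.0.0.1 (expiry=24+12=36). clock=24
Op 9: tick 9 -> clock=33.
Op 10: tick 10 -> clock=43. purged={a.com}
Op 11: insert b.com -> 10.0.0.3 (expiry=43+10=53). clock=43
Op 12: tick 9 -> clock=52.
Op 13: insert a.com -> 10.0.0.2 (expiry=52+12=64). clock=52
Op 14: tick 7 -> clock=59. purged={b.com}
Op 15: tick 2 -> clock=61.
Op 16: insert b.com -> 10.0.0.3 (expiry=61+9=70). clock=61
Op 17: tick 9 -> clock=70. purged={a.com,b.com}
Op 18: insert b.com -> 10.0.0.3 (expiry=70+6=76). clock=70
Op 19: insert b.com -> 10.0.0.2 (expiry=70+14=84). clock=70
Final clock = 70
Final cache (unexpired): {b.com} -> size=1

Answer: clock=70 cache_size=1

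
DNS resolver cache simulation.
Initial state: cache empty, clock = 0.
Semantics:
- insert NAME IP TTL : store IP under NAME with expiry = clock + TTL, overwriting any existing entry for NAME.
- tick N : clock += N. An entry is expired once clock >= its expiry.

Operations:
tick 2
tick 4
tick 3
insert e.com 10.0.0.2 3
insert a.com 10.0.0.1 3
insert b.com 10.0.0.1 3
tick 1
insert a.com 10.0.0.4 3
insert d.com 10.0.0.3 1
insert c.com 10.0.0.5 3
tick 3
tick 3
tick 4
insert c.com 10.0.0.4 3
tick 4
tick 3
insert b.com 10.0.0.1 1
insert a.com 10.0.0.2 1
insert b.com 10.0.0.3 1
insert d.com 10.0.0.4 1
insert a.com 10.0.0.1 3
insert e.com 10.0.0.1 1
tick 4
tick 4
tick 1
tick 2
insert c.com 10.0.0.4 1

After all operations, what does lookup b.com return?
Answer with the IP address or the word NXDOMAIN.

Op 1: tick 2 -> clock=2.
Op 2: tick 4 -> clock=6.
Op 3: tick 3 -> clock=9.
Op 4: insert e.com -> 10.0.0.2 (expiry=9+3=12). clock=9
Op 5: insert a.com -> 10.0.0.1 (expiry=9+3=12). clock=9
Op 6: insert b.com -> 10.0.0.1 (expiry=9+3=12). clock=9
Op 7: tick 1 -> clock=10.
Op 8: insert a.com -> 10.0.0.4 (expiry=10+3=13). clock=10
Op 9: insert d.com -> 10.0.0.3 (expiry=10+1=11). clock=10
Op 10: insert c.com -> 10.0.0.5 (expiry=10+3=13). clock=10
Op 11: tick 3 -> clock=13. purged={a.com,b.com,c.com,d.com,e.com}
Op 12: tick 3 -> clock=16.
Op 13: tick 4 -> clock=20.
Op 14: insert c.com -> 10.0.0.4 (expiry=20+3=23). clock=20
Op 15: tick 4 -> clock=24. purged={c.com}
Op 16: tick 3 -> clock=27.
Op 17: insert b.com -> 10.0.0.1 (expiry=27+1=28). clock=27
Op 18: insert a.com -> 10.0.0.2 (expiry=27+1=28). clock=27
Op 19: insert b.com -> 10.0.0.3 (expiry=27+1=28). clock=27
Op 20: insert d.com -> 10.0.0.4 (expiry=27+1=28). clock=27
Op 21: insert a.com -> 10.0.0.1 (expiry=27+3=30). clock=27
Op 22: insert e.com -> 10.0.0.1 (expiry=27+1=28). clock=27
Op 23: tick 4 -> clock=31. purged={a.com,b.com,d.com,e.com}
Op 24: tick 4 -> clock=35.
Op 25: tick 1 -> clock=36.
Op 26: tick 2 -> clock=38.
Op 27: insert c.com -> 10.0.0.4 (expiry=38+1=39). clock=38
lookup b.com: not in cache (expired or never inserted)

Answer: NXDOMAIN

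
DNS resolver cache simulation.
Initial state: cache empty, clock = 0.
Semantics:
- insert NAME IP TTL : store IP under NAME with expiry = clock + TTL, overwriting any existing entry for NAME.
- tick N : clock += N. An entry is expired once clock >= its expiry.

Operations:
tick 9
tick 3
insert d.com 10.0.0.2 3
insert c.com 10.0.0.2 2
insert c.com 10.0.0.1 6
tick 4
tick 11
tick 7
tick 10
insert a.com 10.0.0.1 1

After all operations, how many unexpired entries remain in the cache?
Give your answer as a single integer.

Answer: 1

Derivation:
Op 1: tick 9 -> clock=9.
Op 2: tick 3 -> clock=12.
Op 3: insert d.com -> 10.0.0.2 (expiry=12+3=15). clock=12
Op 4: insert c.com -> 10.0.0.2 (expiry=12+2=14). clock=12
Op 5: insert c.com -> 10.0.0.1 (expiry=12+6=18). clock=12
Op 6: tick 4 -> clock=16. purged={d.com}
Op 7: tick 11 -> clock=27. purged={c.com}
Op 8: tick 7 -> clock=34.
Op 9: tick 10 -> clock=44.
Op 10: insert a.com -> 10.0.0.1 (expiry=44+1=45). clock=44
Final cache (unexpired): {a.com} -> size=1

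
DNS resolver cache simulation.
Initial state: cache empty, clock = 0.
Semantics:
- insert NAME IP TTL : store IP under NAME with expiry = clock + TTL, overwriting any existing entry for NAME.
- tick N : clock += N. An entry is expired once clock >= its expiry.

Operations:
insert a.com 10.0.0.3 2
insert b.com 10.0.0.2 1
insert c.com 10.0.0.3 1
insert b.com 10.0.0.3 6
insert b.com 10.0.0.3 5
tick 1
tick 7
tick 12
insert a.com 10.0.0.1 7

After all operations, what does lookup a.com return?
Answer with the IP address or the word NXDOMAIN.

Op 1: insert a.com -> 10.0.0.3 (expiry=0+2=2). clock=0
Op 2: insert b.com -> 10.0.0.2 (expiry=0+1=1). clock=0
Op 3: insert c.com -> 10.0.0.3 (expiry=0+1=1). clock=0
Op 4: insert b.com -> 10.0.0.3 (expiry=0+6=6). clock=0
Op 5: insert b.com -> 10.0.0.3 (expiry=0+5=5). clock=0
Op 6: tick 1 -> clock=1. purged={c.com}
Op 7: tick 7 -> clock=8. purged={a.com,b.com}
Op 8: tick 12 -> clock=20.
Op 9: insert a.com -> 10.0.0.1 (expiry=20+7=27). clock=20
lookup a.com: present, ip=10.0.0.1 expiry=27 > clock=20

Answer: 10.0.0.1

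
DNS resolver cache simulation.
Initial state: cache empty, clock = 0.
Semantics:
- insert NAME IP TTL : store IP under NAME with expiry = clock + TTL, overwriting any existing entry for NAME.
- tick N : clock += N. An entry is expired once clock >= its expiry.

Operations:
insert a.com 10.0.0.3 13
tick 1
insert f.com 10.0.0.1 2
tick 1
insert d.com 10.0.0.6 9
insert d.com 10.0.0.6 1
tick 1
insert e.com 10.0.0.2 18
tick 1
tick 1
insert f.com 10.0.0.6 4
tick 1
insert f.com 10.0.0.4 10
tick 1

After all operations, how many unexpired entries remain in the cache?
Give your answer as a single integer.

Op 1: insert a.com -> 10.0.0.3 (expiry=0+13=13). clock=0
Op 2: tick 1 -> clock=1.
Op 3: insert f.com -> 10.0.0.1 (expiry=1+2=3). clock=1
Op 4: tick 1 -> clock=2.
Op 5: insert d.com -> 10.0.0.6 (expiry=2+9=11). clock=2
Op 6: insert d.com -> 10.0.0.6 (expiry=2+1=3). clock=2
Op 7: tick 1 -> clock=3. purged={d.com,f.com}
Op 8: insert e.com -> 10.0.0.2 (expiry=3+18=21). clock=3
Op 9: tick 1 -> clock=4.
Op 10: tick 1 -> clock=5.
Op 11: insert f.com -> 10.0.0.6 (expiry=5+4=9). clock=5
Op 12: tick 1 -> clock=6.
Op 13: insert f.com -> 10.0.0.4 (expiry=6+10=16). clock=6
Op 14: tick 1 -> clock=7.
Final cache (unexpired): {a.com,e.com,f.com} -> size=3

Answer: 3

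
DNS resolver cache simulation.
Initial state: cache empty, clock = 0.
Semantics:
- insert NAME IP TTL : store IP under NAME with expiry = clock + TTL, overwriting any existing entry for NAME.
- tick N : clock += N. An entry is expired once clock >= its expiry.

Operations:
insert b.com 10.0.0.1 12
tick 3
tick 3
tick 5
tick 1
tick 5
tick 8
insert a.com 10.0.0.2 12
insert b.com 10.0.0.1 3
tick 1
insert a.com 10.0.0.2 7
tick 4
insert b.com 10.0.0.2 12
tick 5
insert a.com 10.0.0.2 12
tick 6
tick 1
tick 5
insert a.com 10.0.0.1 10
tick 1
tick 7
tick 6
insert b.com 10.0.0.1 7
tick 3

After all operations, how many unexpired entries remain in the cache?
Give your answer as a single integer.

Op 1: insert b.com -> 10.0.0.1 (expiry=0+12=12). clock=0
Op 2: tick 3 -> clock=3.
Op 3: tick 3 -> clock=6.
Op 4: tick 5 -> clock=11.
Op 5: tick 1 -> clock=12. purged={b.com}
Op 6: tick 5 -> clock=17.
Op 7: tick 8 -> clock=25.
Op 8: insert a.com -> 10.0.0.2 (expiry=25+12=37). clock=25
Op 9: insert b.com -> 10.0.0.1 (expiry=25+3=28). clock=25
Op 10: tick 1 -> clock=26.
Op 11: insert a.com -> 10.0.0.2 (expiry=26+7=33). clock=26
Op 12: tick 4 -> clock=30. purged={b.com}
Op 13: insert b.com -> 10.0.0.2 (expiry=30+12=42). clock=30
Op 14: tick 5 -> clock=35. purged={a.com}
Op 15: insert a.com -> 10.0.0.2 (expiry=35+12=47). clock=35
Op 16: tick 6 -> clock=41.
Op 17: tick 1 -> clock=42. purged={b.com}
Op 18: tick 5 -> clock=47. purged={a.com}
Op 19: insert a.com -> 10.0.0.1 (expiry=47+10=57). clock=47
Op 20: tick 1 -> clock=48.
Op 21: tick 7 -> clock=55.
Op 22: tick 6 -> clock=61. purged={a.com}
Op 23: insert b.com -> 10.0.0.1 (expiry=61+7=68). clock=61
Op 24: tick 3 -> clock=64.
Final cache (unexpired): {b.com} -> size=1

Answer: 1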